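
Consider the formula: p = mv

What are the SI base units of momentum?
Units of each symbol in p = mv:
  m (mass): kg
  v (velocity): m/s

Multiplying the contributions: [kg] · [m/s]
Adding exponents of each base unit: kg: 1, m: 1, s: -1
SI base units of momentum: kg·m/s

Answer: kg·m/s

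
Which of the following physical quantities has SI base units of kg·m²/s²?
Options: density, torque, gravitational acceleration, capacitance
Checking the SI base units of each option:
  density (ρ = m/V): kg/m³  ✗
  torque (τ = Fr): kg·m²/s²  ✓ matches
  gravitational acceleration (g = GM/r²): m/s²  ✗
  capacitance (C = Q/V): s⁴·A²/(kg·m²)  ✗

Only torque has units kg·m²/s².

Answer: torque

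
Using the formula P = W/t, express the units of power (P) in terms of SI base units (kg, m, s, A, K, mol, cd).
Units of each symbol in P = W/t:
  W (work): kg·m²/s²
  t (time): s  → in the denominator, contributes 1/s

Multiplying the contributions: [kg·m²/s²] · [1/s]
Adding exponents of each base unit: kg: 1, m: 2, s: -3
SI base units of power: kg·m²/s³

Answer: kg·m²/s³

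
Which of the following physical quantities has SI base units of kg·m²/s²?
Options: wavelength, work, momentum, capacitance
Checking the SI base units of each option:
  wavelength (λ = v/f): m  ✗
  work (W = Fd): kg·m²/s²  ✓ matches
  momentum (p = mv): kg·m/s  ✗
  capacitance (C = Q/V): s⁴·A²/(kg·m²)  ✗

Only work has units kg·m²/s².

Answer: work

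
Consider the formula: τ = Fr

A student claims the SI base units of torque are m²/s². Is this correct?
Units of each symbol in τ = Fr:
  F (force): kg·m/s²
  r (lever arm): m

Multiplying the contributions: [kg·m/s²] · [m]
Adding exponents of each base unit: kg: 1, m: 2, s: -2
SI base units of torque: kg·m²/s²

The claimed units m²/s² (exponents m: 2, s: -2) do not match the derived units kg·m²/s² (exponents kg: 1, m: 2, s: -2), so the claim is incorrect.

Answer: No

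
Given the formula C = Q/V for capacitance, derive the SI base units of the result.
Units of each symbol in C = Q/V:
  Q (charge, in coulombs): s·A
  V (voltage, in volts): kg·m²/(s³·A)  → in the denominator, contributes s³·A/(kg·m²)

Multiplying the contributions: [s·A] · [s³·A/(kg·m²)]
Adding exponents of each base unit: kg: -1, m: -2, s: 4, A: 2
SI base units of capacitance: s⁴·A²/(kg·m²)

Answer: s⁴·A²/(kg·m²)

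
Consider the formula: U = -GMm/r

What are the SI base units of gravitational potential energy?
Units of each symbol in U = -GMm/r:
  G (gravitational constant): m³/(kg·s²)
  M (mass): kg
  m (mass): kg
  r (distance): m  → in the denominator, contributes 1/m
  The minus sign does not affect the units.

Multiplying the contributions: [m³/(kg·s²)] · [kg] · [kg] · [1/m]
Adding exponents of each base unit: kg: 1, m: 2, s: -2
SI base units of gravitational potential energy: kg·m²/s²

Answer: kg·m²/s²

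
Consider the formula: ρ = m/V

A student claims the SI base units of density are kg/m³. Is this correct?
Units of each symbol in ρ = m/V:
  m (mass): kg
  V (volume): m³  → in the denominator, contributes 1/m³

Multiplying the contributions: [kg] · [1/m³]
Adding exponents of each base unit: kg: 1, m: -3
SI base units of density: kg/m³

The claimed units kg/m³ match the derived units, so the claim is correct.

Answer: Yes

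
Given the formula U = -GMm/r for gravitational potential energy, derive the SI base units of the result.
Units of each symbol in U = -GMm/r:
  G (gravitational constant): m³/(kg·s²)
  M (mass): kg
  m (mass): kg
  r (distance): m  → in the denominator, contributes 1/m
  The minus sign does not affect the units.

Multiplying the contributions: [m³/(kg·s²)] · [kg] · [kg] · [1/m]
Adding exponents of each base unit: kg: 1, m: 2, s: -2
SI base units of gravitational potential energy: kg·m²/s²

Answer: kg·m²/s²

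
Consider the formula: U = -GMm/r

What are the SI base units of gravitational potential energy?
Units of each symbol in U = -GMm/r:
  G (gravitational constant): m³/(kg·s²)
  M (mass): kg
  m (mass): kg
  r (distance): m  → in the denominator, contributes 1/m
  The minus sign does not affect the units.

Multiplying the contributions: [m³/(kg·s²)] · [kg] · [kg] · [1/m]
Adding exponents of each base unit: kg: 1, m: 2, s: -2
SI base units of gravitational potential energy: kg·m²/s²

Answer: kg·m²/s²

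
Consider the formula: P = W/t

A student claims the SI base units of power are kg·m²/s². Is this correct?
Units of each symbol in P = W/t:
  W (work): kg·m²/s²
  t (time): s  → in the denominator, contributes 1/s

Multiplying the contributions: [kg·m²/s²] · [1/s]
Adding exponents of each base unit: kg: 1, m: 2, s: -3
SI base units of power: kg·m²/s³

The claimed units kg·m²/s² (exponents kg: 1, m: 2, s: -2) do not match the derived units kg·m²/s³ (exponents kg: 1, m: 2, s: -3), so the claim is incorrect.

Answer: No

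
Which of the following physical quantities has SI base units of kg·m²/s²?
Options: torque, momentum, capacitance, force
Checking the SI base units of each option:
  torque (τ = Fr): kg·m²/s²  ✓ matches
  momentum (p = mv): kg·m/s  ✗
  capacitance (C = Q/V): s⁴·A²/(kg·m²)  ✗
  force (F = ma): kg·m/s²  ✗

Only torque has units kg·m²/s².

Answer: torque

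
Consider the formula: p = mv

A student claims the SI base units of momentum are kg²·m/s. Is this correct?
Units of each symbol in p = mv:
  m (mass): kg
  v (velocity): m/s

Multiplying the contributions: [kg] · [m/s]
Adding exponents of each base unit: kg: 1, m: 1, s: -1
SI base units of momentum: kg·m/s

The claimed units kg²·m/s (exponents kg: 2, m: 1, s: -1) do not match the derived units kg·m/s (exponents kg: 1, m: 1, s: -1), so the claim is incorrect.

Answer: No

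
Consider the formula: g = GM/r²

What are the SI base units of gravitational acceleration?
Units of each symbol in g = GM/r²:
  G (gravitational constant): m³/(kg·s²)
  M (mass): kg
  r (distance): m  → to the power 2 in the denominator, contributes 1/m²

Multiplying the contributions: [m³/(kg·s²)] · [kg] · [1/m²]
Adding exponents of each base unit: m: 1, s: -2
SI base units of gravitational acceleration: m/s²

Answer: m/s²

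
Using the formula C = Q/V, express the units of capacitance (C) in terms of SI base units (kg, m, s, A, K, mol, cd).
Units of each symbol in C = Q/V:
  Q (charge, in coulombs): s·A
  V (voltage, in volts): kg·m²/(s³·A)  → in the denominator, contributes s³·A/(kg·m²)

Multiplying the contributions: [s·A] · [s³·A/(kg·m²)]
Adding exponents of each base unit: kg: -1, m: -2, s: 4, A: 2
SI base units of capacitance: s⁴·A²/(kg·m²)

Answer: s⁴·A²/(kg·m²)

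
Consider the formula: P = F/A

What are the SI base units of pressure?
Units of each symbol in P = F/A:
  F (force): kg·m/s²
  A (area): m²  → in the denominator, contributes 1/m²

Multiplying the contributions: [kg·m/s²] · [1/m²]
Adding exponents of each base unit: kg: 1, m: -1, s: -2
SI base units of pressure: kg/(m·s²)

Answer: kg/(m·s²)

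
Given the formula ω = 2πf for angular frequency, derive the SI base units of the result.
Units of each symbol in ω = 2πf:
  f (frequency): 1/s
  The factor 2π is dimensionless.

Multiplying the contributions: [1/s]
Adding exponents of each base unit: s: -1
SI base units of angular frequency: 1/s

Answer: 1/s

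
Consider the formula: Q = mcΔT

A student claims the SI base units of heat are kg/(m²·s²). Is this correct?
Units of each symbol in Q = mcΔT:
  m (mass): kg
  c (specific heat capacity, in J/(kg·K)): m²/(s²·K)
  ΔT (temperature change): K

Multiplying the contributions: [kg] · [m²/(s²·K)] · [K]
Adding exponents of each base unit: kg: 1, m: 2, s: -2
SI base units of heat: kg·m²/s²

The claimed units kg/(m²·s²) (exponents kg: 1, m: -2, s: -2) do not match the derived units kg·m²/s² (exponents kg: 1, m: 2, s: -2), so the claim is incorrect.

Answer: No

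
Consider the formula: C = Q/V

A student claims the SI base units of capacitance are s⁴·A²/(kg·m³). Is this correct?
Units of each symbol in C = Q/V:
  Q (charge, in coulombs): s·A
  V (voltage, in volts): kg·m²/(s³·A)  → in the denominator, contributes s³·A/(kg·m²)

Multiplying the contributions: [s·A] · [s³·A/(kg·m²)]
Adding exponents of each base unit: kg: -1, m: -2, s: 4, A: 2
SI base units of capacitance: s⁴·A²/(kg·m²)

The claimed units s⁴·A²/(kg·m³) (exponents kg: -1, m: -3, s: 4, A: 2) do not match the derived units s⁴·A²/(kg·m²) (exponents kg: -1, m: -2, s: 4, A: 2), so the claim is incorrect.

Answer: No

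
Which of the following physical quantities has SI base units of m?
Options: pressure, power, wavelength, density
Checking the SI base units of each option:
  pressure (P = F/A): kg/(m·s²)  ✗
  power (P = W/t): kg·m²/s³  ✗
  wavelength (λ = v/f): m  ✓ matches
  density (ρ = m/V): kg/m³  ✗

Only wavelength has units m.

Answer: wavelength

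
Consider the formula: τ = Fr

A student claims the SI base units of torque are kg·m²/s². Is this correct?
Units of each symbol in τ = Fr:
  F (force): kg·m/s²
  r (lever arm): m

Multiplying the contributions: [kg·m/s²] · [m]
Adding exponents of each base unit: kg: 1, m: 2, s: -2
SI base units of torque: kg·m²/s²

The claimed units kg·m²/s² match the derived units, so the claim is correct.

Answer: Yes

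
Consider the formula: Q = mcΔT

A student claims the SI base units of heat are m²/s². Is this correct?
Units of each symbol in Q = mcΔT:
  m (mass): kg
  c (specific heat capacity, in J/(kg·K)): m²/(s²·K)
  ΔT (temperature change): K

Multiplying the contributions: [kg] · [m²/(s²·K)] · [K]
Adding exponents of each base unit: kg: 1, m: 2, s: -2
SI base units of heat: kg·m²/s²

The claimed units m²/s² (exponents m: 2, s: -2) do not match the derived units kg·m²/s² (exponents kg: 1, m: 2, s: -2), so the claim is incorrect.

Answer: No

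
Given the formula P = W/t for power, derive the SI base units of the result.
Units of each symbol in P = W/t:
  W (work): kg·m²/s²
  t (time): s  → in the denominator, contributes 1/s

Multiplying the contributions: [kg·m²/s²] · [1/s]
Adding exponents of each base unit: kg: 1, m: 2, s: -3
SI base units of power: kg·m²/s³

Answer: kg·m²/s³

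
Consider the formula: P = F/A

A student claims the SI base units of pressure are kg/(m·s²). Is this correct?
Units of each symbol in P = F/A:
  F (force): kg·m/s²
  A (area): m²  → in the denominator, contributes 1/m²

Multiplying the contributions: [kg·m/s²] · [1/m²]
Adding exponents of each base unit: kg: 1, m: -1, s: -2
SI base units of pressure: kg/(m·s²)

The claimed units kg/(m·s²) match the derived units, so the claim is correct.

Answer: Yes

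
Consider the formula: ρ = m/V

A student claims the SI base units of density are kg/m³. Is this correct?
Units of each symbol in ρ = m/V:
  m (mass): kg
  V (volume): m³  → in the denominator, contributes 1/m³

Multiplying the contributions: [kg] · [1/m³]
Adding exponents of each base unit: kg: 1, m: -3
SI base units of density: kg/m³

The claimed units kg/m³ match the derived units, so the claim is correct.

Answer: Yes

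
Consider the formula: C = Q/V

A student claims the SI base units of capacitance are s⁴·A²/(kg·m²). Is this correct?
Units of each symbol in C = Q/V:
  Q (charge, in coulombs): s·A
  V (voltage, in volts): kg·m²/(s³·A)  → in the denominator, contributes s³·A/(kg·m²)

Multiplying the contributions: [s·A] · [s³·A/(kg·m²)]
Adding exponents of each base unit: kg: -1, m: -2, s: 4, A: 2
SI base units of capacitance: s⁴·A²/(kg·m²)

The claimed units s⁴·A²/(kg·m²) match the derived units, so the claim is correct.

Answer: Yes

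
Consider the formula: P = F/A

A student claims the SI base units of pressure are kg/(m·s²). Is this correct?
Units of each symbol in P = F/A:
  F (force): kg·m/s²
  A (area): m²  → in the denominator, contributes 1/m²

Multiplying the contributions: [kg·m/s²] · [1/m²]
Adding exponents of each base unit: kg: 1, m: -1, s: -2
SI base units of pressure: kg/(m·s²)

The claimed units kg/(m·s²) match the derived units, so the claim is correct.

Answer: Yes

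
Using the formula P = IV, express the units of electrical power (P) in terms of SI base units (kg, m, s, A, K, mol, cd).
Units of each symbol in P = IV:
  I (current): A
  V (voltage, in volts): kg·m²/(s³·A)

Multiplying the contributions: [A] · [kg·m²/(s³·A)]
Adding exponents of each base unit: kg: 1, m: 2, s: -3
SI base units of electrical power: kg·m²/s³

Answer: kg·m²/s³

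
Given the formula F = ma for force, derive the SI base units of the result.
Units of each symbol in F = ma:
  m (mass): kg
  a (acceleration): m/s²

Multiplying the contributions: [kg] · [m/s²]
Adding exponents of each base unit: kg: 1, m: 1, s: -2
SI base units of force: kg·m/s²

Answer: kg·m/s²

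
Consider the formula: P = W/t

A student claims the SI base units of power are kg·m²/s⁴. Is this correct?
Units of each symbol in P = W/t:
  W (work): kg·m²/s²
  t (time): s  → in the denominator, contributes 1/s

Multiplying the contributions: [kg·m²/s²] · [1/s]
Adding exponents of each base unit: kg: 1, m: 2, s: -3
SI base units of power: kg·m²/s³

The claimed units kg·m²/s⁴ (exponents kg: 1, m: 2, s: -4) do not match the derived units kg·m²/s³ (exponents kg: 1, m: 2, s: -3), so the claim is incorrect.

Answer: No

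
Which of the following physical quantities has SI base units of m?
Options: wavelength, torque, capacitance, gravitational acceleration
Checking the SI base units of each option:
  wavelength (λ = v/f): m  ✓ matches
  torque (τ = Fr): kg·m²/s²  ✗
  capacitance (C = Q/V): s⁴·A²/(kg·m²)  ✗
  gravitational acceleration (g = GM/r²): m/s²  ✗

Only wavelength has units m.

Answer: wavelength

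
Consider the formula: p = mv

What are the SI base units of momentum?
Units of each symbol in p = mv:
  m (mass): kg
  v (velocity): m/s

Multiplying the contributions: [kg] · [m/s]
Adding exponents of each base unit: kg: 1, m: 1, s: -1
SI base units of momentum: kg·m/s

Answer: kg·m/s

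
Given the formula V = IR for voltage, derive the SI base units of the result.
Units of each symbol in V = IR:
  I (current): A
  R (resistance, in ohms): kg·m²/(s³·A²)

Multiplying the contributions: [A] · [kg·m²/(s³·A²)]
Adding exponents of each base unit: kg: 1, m: 2, s: -3, A: -1
SI base units of voltage: kg·m²/(s³·A)

Answer: kg·m²/(s³·A)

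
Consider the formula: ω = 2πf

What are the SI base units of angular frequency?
Units of each symbol in ω = 2πf:
  f (frequency): 1/s
  The factor 2π is dimensionless.

Multiplying the contributions: [1/s]
Adding exponents of each base unit: s: -1
SI base units of angular frequency: 1/s

Answer: 1/s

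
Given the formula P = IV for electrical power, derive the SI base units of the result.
Units of each symbol in P = IV:
  I (current): A
  V (voltage, in volts): kg·m²/(s³·A)

Multiplying the contributions: [A] · [kg·m²/(s³·A)]
Adding exponents of each base unit: kg: 1, m: 2, s: -3
SI base units of electrical power: kg·m²/s³

Answer: kg·m²/s³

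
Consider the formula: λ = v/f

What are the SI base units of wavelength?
Units of each symbol in λ = v/f:
  v (wave speed): m/s
  f (frequency): 1/s  → in the denominator, contributes s

Multiplying the contributions: [m/s] · [s]
Adding exponents of each base unit: m: 1
SI base units of wavelength: m

Answer: m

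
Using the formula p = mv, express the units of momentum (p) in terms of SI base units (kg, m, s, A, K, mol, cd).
Units of each symbol in p = mv:
  m (mass): kg
  v (velocity): m/s

Multiplying the contributions: [kg] · [m/s]
Adding exponents of each base unit: kg: 1, m: 1, s: -1
SI base units of momentum: kg·m/s

Answer: kg·m/s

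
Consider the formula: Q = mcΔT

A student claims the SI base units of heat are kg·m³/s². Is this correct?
Units of each symbol in Q = mcΔT:
  m (mass): kg
  c (specific heat capacity, in J/(kg·K)): m²/(s²·K)
  ΔT (temperature change): K

Multiplying the contributions: [kg] · [m²/(s²·K)] · [K]
Adding exponents of each base unit: kg: 1, m: 2, s: -2
SI base units of heat: kg·m²/s²

The claimed units kg·m³/s² (exponents kg: 1, m: 3, s: -2) do not match the derived units kg·m²/s² (exponents kg: 1, m: 2, s: -2), so the claim is incorrect.

Answer: No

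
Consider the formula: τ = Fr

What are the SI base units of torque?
Units of each symbol in τ = Fr:
  F (force): kg·m/s²
  r (lever arm): m

Multiplying the contributions: [kg·m/s²] · [m]
Adding exponents of each base unit: kg: 1, m: 2, s: -2
SI base units of torque: kg·m²/s²

Answer: kg·m²/s²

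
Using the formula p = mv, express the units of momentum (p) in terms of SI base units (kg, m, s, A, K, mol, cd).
Units of each symbol in p = mv:
  m (mass): kg
  v (velocity): m/s

Multiplying the contributions: [kg] · [m/s]
Adding exponents of each base unit: kg: 1, m: 1, s: -1
SI base units of momentum: kg·m/s

Answer: kg·m/s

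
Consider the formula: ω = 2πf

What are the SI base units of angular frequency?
Units of each symbol in ω = 2πf:
  f (frequency): 1/s
  The factor 2π is dimensionless.

Multiplying the contributions: [1/s]
Adding exponents of each base unit: s: -1
SI base units of angular frequency: 1/s

Answer: 1/s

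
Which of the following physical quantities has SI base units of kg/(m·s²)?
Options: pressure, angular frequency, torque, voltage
Checking the SI base units of each option:
  pressure (P = F/A): kg/(m·s²)  ✓ matches
  angular frequency (ω = 2πf): 1/s  ✗
  torque (τ = Fr): kg·m²/s²  ✗
  voltage (V = IR): kg·m²/(s³·A)  ✗

Only pressure has units kg/(m·s²).

Answer: pressure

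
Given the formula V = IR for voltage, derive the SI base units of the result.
Units of each symbol in V = IR:
  I (current): A
  R (resistance, in ohms): kg·m²/(s³·A²)

Multiplying the contributions: [A] · [kg·m²/(s³·A²)]
Adding exponents of each base unit: kg: 1, m: 2, s: -3, A: -1
SI base units of voltage: kg·m²/(s³·A)

Answer: kg·m²/(s³·A)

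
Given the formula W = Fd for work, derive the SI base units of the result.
Units of each symbol in W = Fd:
  F (force): kg·m/s²
  d (displacement): m

Multiplying the contributions: [kg·m/s²] · [m]
Adding exponents of each base unit: kg: 1, m: 2, s: -2
SI base units of work: kg·m²/s²

Answer: kg·m²/s²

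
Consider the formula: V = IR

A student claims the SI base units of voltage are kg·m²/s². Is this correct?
Units of each symbol in V = IR:
  I (current): A
  R (resistance, in ohms): kg·m²/(s³·A²)

Multiplying the contributions: [A] · [kg·m²/(s³·A²)]
Adding exponents of each base unit: kg: 1, m: 2, s: -3, A: -1
SI base units of voltage: kg·m²/(s³·A)

The claimed units kg·m²/s² (exponents kg: 1, m: 2, s: -2) do not match the derived units kg·m²/(s³·A) (exponents kg: 1, m: 2, s: -3, A: -1), so the claim is incorrect.

Answer: No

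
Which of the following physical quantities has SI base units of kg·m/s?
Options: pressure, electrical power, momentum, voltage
Checking the SI base units of each option:
  pressure (P = F/A): kg/(m·s²)  ✗
  electrical power (P = IV): kg·m²/s³  ✗
  momentum (p = mv): kg·m/s  ✓ matches
  voltage (V = IR): kg·m²/(s³·A)  ✗

Only momentum has units kg·m/s.

Answer: momentum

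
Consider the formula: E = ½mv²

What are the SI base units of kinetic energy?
Units of each symbol in E = ½mv²:
  m (mass): kg
  v (speed): m/s  → to the power 2, contributes m²/s²
  The factor ½ is dimensionless.

Multiplying the contributions: [kg] · [m²/s²]
Adding exponents of each base unit: kg: 1, m: 2, s: -2
SI base units of kinetic energy: kg·m²/s²

Answer: kg·m²/s²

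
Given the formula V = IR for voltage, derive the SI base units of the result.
Units of each symbol in V = IR:
  I (current): A
  R (resistance, in ohms): kg·m²/(s³·A²)

Multiplying the contributions: [A] · [kg·m²/(s³·A²)]
Adding exponents of each base unit: kg: 1, m: 2, s: -3, A: -1
SI base units of voltage: kg·m²/(s³·A)

Answer: kg·m²/(s³·A)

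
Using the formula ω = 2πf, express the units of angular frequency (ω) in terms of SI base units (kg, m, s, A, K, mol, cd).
Units of each symbol in ω = 2πf:
  f (frequency): 1/s
  The factor 2π is dimensionless.

Multiplying the contributions: [1/s]
Adding exponents of each base unit: s: -1
SI base units of angular frequency: 1/s

Answer: 1/s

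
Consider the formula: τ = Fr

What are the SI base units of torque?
Units of each symbol in τ = Fr:
  F (force): kg·m/s²
  r (lever arm): m

Multiplying the contributions: [kg·m/s²] · [m]
Adding exponents of each base unit: kg: 1, m: 2, s: -2
SI base units of torque: kg·m²/s²

Answer: kg·m²/s²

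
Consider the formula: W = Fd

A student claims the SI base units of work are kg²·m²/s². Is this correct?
Units of each symbol in W = Fd:
  F (force): kg·m/s²
  d (displacement): m

Multiplying the contributions: [kg·m/s²] · [m]
Adding exponents of each base unit: kg: 1, m: 2, s: -2
SI base units of work: kg·m²/s²

The claimed units kg²·m²/s² (exponents kg: 2, m: 2, s: -2) do not match the derived units kg·m²/s² (exponents kg: 1, m: 2, s: -2), so the claim is incorrect.

Answer: No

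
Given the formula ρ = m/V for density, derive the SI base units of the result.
Units of each symbol in ρ = m/V:
  m (mass): kg
  V (volume): m³  → in the denominator, contributes 1/m³

Multiplying the contributions: [kg] · [1/m³]
Adding exponents of each base unit: kg: 1, m: -3
SI base units of density: kg/m³

Answer: kg/m³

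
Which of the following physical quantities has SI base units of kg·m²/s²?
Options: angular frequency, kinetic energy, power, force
Checking the SI base units of each option:
  angular frequency (ω = 2πf): 1/s  ✗
  kinetic energy (E = ½mv²): kg·m²/s²  ✓ matches
  power (P = W/t): kg·m²/s³  ✗
  force (F = ma): kg·m/s²  ✗

Only kinetic energy has units kg·m²/s².

Answer: kinetic energy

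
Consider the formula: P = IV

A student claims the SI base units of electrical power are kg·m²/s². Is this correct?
Units of each symbol in P = IV:
  I (current): A
  V (voltage, in volts): kg·m²/(s³·A)

Multiplying the contributions: [A] · [kg·m²/(s³·A)]
Adding exponents of each base unit: kg: 1, m: 2, s: -3
SI base units of electrical power: kg·m²/s³

The claimed units kg·m²/s² (exponents kg: 1, m: 2, s: -2) do not match the derived units kg·m²/s³ (exponents kg: 1, m: 2, s: -3), so the claim is incorrect.

Answer: No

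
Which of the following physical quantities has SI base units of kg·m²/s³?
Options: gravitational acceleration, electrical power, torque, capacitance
Checking the SI base units of each option:
  gravitational acceleration (g = GM/r²): m/s²  ✗
  electrical power (P = IV): kg·m²/s³  ✓ matches
  torque (τ = Fr): kg·m²/s²  ✗
  capacitance (C = Q/V): s⁴·A²/(kg·m²)  ✗

Only electrical power has units kg·m²/s³.

Answer: electrical power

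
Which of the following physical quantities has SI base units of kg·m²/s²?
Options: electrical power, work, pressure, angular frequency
Checking the SI base units of each option:
  electrical power (P = IV): kg·m²/s³  ✗
  work (W = Fd): kg·m²/s²  ✓ matches
  pressure (P = F/A): kg/(m·s²)  ✗
  angular frequency (ω = 2πf): 1/s  ✗

Only work has units kg·m²/s².

Answer: work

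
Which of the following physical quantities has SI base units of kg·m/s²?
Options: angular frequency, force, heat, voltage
Checking the SI base units of each option:
  angular frequency (ω = 2πf): 1/s  ✗
  force (F = ma): kg·m/s²  ✓ matches
  heat (Q = mcΔT): kg·m²/s²  ✗
  voltage (V = IR): kg·m²/(s³·A)  ✗

Only force has units kg·m/s².

Answer: force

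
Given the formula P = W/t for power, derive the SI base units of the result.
Units of each symbol in P = W/t:
  W (work): kg·m²/s²
  t (time): s  → in the denominator, contributes 1/s

Multiplying the contributions: [kg·m²/s²] · [1/s]
Adding exponents of each base unit: kg: 1, m: 2, s: -3
SI base units of power: kg·m²/s³

Answer: kg·m²/s³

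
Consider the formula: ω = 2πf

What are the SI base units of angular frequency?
Units of each symbol in ω = 2πf:
  f (frequency): 1/s
  The factor 2π is dimensionless.

Multiplying the contributions: [1/s]
Adding exponents of each base unit: s: -1
SI base units of angular frequency: 1/s

Answer: 1/s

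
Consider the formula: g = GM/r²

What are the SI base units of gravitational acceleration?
Units of each symbol in g = GM/r²:
  G (gravitational constant): m³/(kg·s²)
  M (mass): kg
  r (distance): m  → to the power 2 in the denominator, contributes 1/m²

Multiplying the contributions: [m³/(kg·s²)] · [kg] · [1/m²]
Adding exponents of each base unit: m: 1, s: -2
SI base units of gravitational acceleration: m/s²

Answer: m/s²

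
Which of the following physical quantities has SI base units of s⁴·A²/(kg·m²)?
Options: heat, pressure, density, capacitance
Checking the SI base units of each option:
  heat (Q = mcΔT): kg·m²/s²  ✗
  pressure (P = F/A): kg/(m·s²)  ✗
  density (ρ = m/V): kg/m³  ✗
  capacitance (C = Q/V): s⁴·A²/(kg·m²)  ✓ matches

Only capacitance has units s⁴·A²/(kg·m²).

Answer: capacitance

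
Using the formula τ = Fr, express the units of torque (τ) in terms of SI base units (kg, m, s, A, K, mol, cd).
Units of each symbol in τ = Fr:
  F (force): kg·m/s²
  r (lever arm): m

Multiplying the contributions: [kg·m/s²] · [m]
Adding exponents of each base unit: kg: 1, m: 2, s: -2
SI base units of torque: kg·m²/s²

Answer: kg·m²/s²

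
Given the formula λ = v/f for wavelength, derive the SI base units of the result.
Units of each symbol in λ = v/f:
  v (wave speed): m/s
  f (frequency): 1/s  → in the denominator, contributes s

Multiplying the contributions: [m/s] · [s]
Adding exponents of each base unit: m: 1
SI base units of wavelength: m

Answer: m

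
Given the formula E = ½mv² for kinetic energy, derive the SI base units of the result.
Units of each symbol in E = ½mv²:
  m (mass): kg
  v (speed): m/s  → to the power 2, contributes m²/s²
  The factor ½ is dimensionless.

Multiplying the contributions: [kg] · [m²/s²]
Adding exponents of each base unit: kg: 1, m: 2, s: -2
SI base units of kinetic energy: kg·m²/s²

Answer: kg·m²/s²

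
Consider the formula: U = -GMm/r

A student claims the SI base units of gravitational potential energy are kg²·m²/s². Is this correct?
Units of each symbol in U = -GMm/r:
  G (gravitational constant): m³/(kg·s²)
  M (mass): kg
  m (mass): kg
  r (distance): m  → in the denominator, contributes 1/m
  The minus sign does not affect the units.

Multiplying the contributions: [m³/(kg·s²)] · [kg] · [kg] · [1/m]
Adding exponents of each base unit: kg: 1, m: 2, s: -2
SI base units of gravitational potential energy: kg·m²/s²

The claimed units kg²·m²/s² (exponents kg: 2, m: 2, s: -2) do not match the derived units kg·m²/s² (exponents kg: 1, m: 2, s: -2), so the claim is incorrect.

Answer: No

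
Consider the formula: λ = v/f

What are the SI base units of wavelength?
Units of each symbol in λ = v/f:
  v (wave speed): m/s
  f (frequency): 1/s  → in the denominator, contributes s

Multiplying the contributions: [m/s] · [s]
Adding exponents of each base unit: m: 1
SI base units of wavelength: m

Answer: m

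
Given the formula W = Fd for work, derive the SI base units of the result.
Units of each symbol in W = Fd:
  F (force): kg·m/s²
  d (displacement): m

Multiplying the contributions: [kg·m/s²] · [m]
Adding exponents of each base unit: kg: 1, m: 2, s: -2
SI base units of work: kg·m²/s²

Answer: kg·m²/s²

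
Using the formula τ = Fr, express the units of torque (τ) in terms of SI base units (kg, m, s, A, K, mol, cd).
Units of each symbol in τ = Fr:
  F (force): kg·m/s²
  r (lever arm): m

Multiplying the contributions: [kg·m/s²] · [m]
Adding exponents of each base unit: kg: 1, m: 2, s: -2
SI base units of torque: kg·m²/s²

Answer: kg·m²/s²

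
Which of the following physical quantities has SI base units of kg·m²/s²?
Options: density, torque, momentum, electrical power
Checking the SI base units of each option:
  density (ρ = m/V): kg/m³  ✗
  torque (τ = Fr): kg·m²/s²  ✓ matches
  momentum (p = mv): kg·m/s  ✗
  electrical power (P = IV): kg·m²/s³  ✗

Only torque has units kg·m²/s².

Answer: torque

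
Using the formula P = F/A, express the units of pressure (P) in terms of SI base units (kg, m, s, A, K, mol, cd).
Units of each symbol in P = F/A:
  F (force): kg·m/s²
  A (area): m²  → in the denominator, contributes 1/m²

Multiplying the contributions: [kg·m/s²] · [1/m²]
Adding exponents of each base unit: kg: 1, m: -1, s: -2
SI base units of pressure: kg/(m·s²)

Answer: kg/(m·s²)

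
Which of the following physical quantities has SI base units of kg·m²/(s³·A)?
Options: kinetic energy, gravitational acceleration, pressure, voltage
Checking the SI base units of each option:
  kinetic energy (E = ½mv²): kg·m²/s²  ✗
  gravitational acceleration (g = GM/r²): m/s²  ✗
  pressure (P = F/A): kg/(m·s²)  ✗
  voltage (V = IR): kg·m²/(s³·A)  ✓ matches

Only voltage has units kg·m²/(s³·A).

Answer: voltage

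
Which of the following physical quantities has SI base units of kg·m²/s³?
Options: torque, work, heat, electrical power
Checking the SI base units of each option:
  torque (τ = Fr): kg·m²/s²  ✗
  work (W = Fd): kg·m²/s²  ✗
  heat (Q = mcΔT): kg·m²/s²  ✗
  electrical power (P = IV): kg·m²/s³  ✓ matches

Only electrical power has units kg·m²/s³.

Answer: electrical power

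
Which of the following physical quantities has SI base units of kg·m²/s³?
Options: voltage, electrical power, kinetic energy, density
Checking the SI base units of each option:
  voltage (V = IR): kg·m²/(s³·A)  ✗
  electrical power (P = IV): kg·m²/s³  ✓ matches
  kinetic energy (E = ½mv²): kg·m²/s²  ✗
  density (ρ = m/V): kg/m³  ✗

Only electrical power has units kg·m²/s³.

Answer: electrical power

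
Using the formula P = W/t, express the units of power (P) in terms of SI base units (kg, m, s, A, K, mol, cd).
Units of each symbol in P = W/t:
  W (work): kg·m²/s²
  t (time): s  → in the denominator, contributes 1/s

Multiplying the contributions: [kg·m²/s²] · [1/s]
Adding exponents of each base unit: kg: 1, m: 2, s: -3
SI base units of power: kg·m²/s³

Answer: kg·m²/s³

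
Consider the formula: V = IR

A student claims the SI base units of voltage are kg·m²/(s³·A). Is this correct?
Units of each symbol in V = IR:
  I (current): A
  R (resistance, in ohms): kg·m²/(s³·A²)

Multiplying the contributions: [A] · [kg·m²/(s³·A²)]
Adding exponents of each base unit: kg: 1, m: 2, s: -3, A: -1
SI base units of voltage: kg·m²/(s³·A)

The claimed units kg·m²/(s³·A) match the derived units, so the claim is correct.

Answer: Yes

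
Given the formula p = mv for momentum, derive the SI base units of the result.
Units of each symbol in p = mv:
  m (mass): kg
  v (velocity): m/s

Multiplying the contributions: [kg] · [m/s]
Adding exponents of each base unit: kg: 1, m: 1, s: -1
SI base units of momentum: kg·m/s

Answer: kg·m/s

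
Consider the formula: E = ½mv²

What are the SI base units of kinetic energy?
Units of each symbol in E = ½mv²:
  m (mass): kg
  v (speed): m/s  → to the power 2, contributes m²/s²
  The factor ½ is dimensionless.

Multiplying the contributions: [kg] · [m²/s²]
Adding exponents of each base unit: kg: 1, m: 2, s: -2
SI base units of kinetic energy: kg·m²/s²

Answer: kg·m²/s²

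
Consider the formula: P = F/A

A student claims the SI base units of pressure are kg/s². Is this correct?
Units of each symbol in P = F/A:
  F (force): kg·m/s²
  A (area): m²  → in the denominator, contributes 1/m²

Multiplying the contributions: [kg·m/s²] · [1/m²]
Adding exponents of each base unit: kg: 1, m: -1, s: -2
SI base units of pressure: kg/(m·s²)

The claimed units kg/s² (exponents kg: 1, s: -2) do not match the derived units kg/(m·s²) (exponents kg: 1, m: -1, s: -2), so the claim is incorrect.

Answer: No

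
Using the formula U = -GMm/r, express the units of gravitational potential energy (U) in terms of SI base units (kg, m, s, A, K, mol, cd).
Units of each symbol in U = -GMm/r:
  G (gravitational constant): m³/(kg·s²)
  M (mass): kg
  m (mass): kg
  r (distance): m  → in the denominator, contributes 1/m
  The minus sign does not affect the units.

Multiplying the contributions: [m³/(kg·s²)] · [kg] · [kg] · [1/m]
Adding exponents of each base unit: kg: 1, m: 2, s: -2
SI base units of gravitational potential energy: kg·m²/s²

Answer: kg·m²/s²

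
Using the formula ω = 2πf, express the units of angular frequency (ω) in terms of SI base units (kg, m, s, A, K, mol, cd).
Units of each symbol in ω = 2πf:
  f (frequency): 1/s
  The factor 2π is dimensionless.

Multiplying the contributions: [1/s]
Adding exponents of each base unit: s: -1
SI base units of angular frequency: 1/s

Answer: 1/s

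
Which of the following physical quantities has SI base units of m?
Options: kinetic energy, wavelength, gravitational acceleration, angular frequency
Checking the SI base units of each option:
  kinetic energy (E = ½mv²): kg·m²/s²  ✗
  wavelength (λ = v/f): m  ✓ matches
  gravitational acceleration (g = GM/r²): m/s²  ✗
  angular frequency (ω = 2πf): 1/s  ✗

Only wavelength has units m.

Answer: wavelength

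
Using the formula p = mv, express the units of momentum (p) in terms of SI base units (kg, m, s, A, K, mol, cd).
Units of each symbol in p = mv:
  m (mass): kg
  v (velocity): m/s

Multiplying the contributions: [kg] · [m/s]
Adding exponents of each base unit: kg: 1, m: 1, s: -1
SI base units of momentum: kg·m/s

Answer: kg·m/s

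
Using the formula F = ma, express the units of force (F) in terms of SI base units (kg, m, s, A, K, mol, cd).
Units of each symbol in F = ma:
  m (mass): kg
  a (acceleration): m/s²

Multiplying the contributions: [kg] · [m/s²]
Adding exponents of each base unit: kg: 1, m: 1, s: -2
SI base units of force: kg·m/s²

Answer: kg·m/s²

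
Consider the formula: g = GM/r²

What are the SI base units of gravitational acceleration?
Units of each symbol in g = GM/r²:
  G (gravitational constant): m³/(kg·s²)
  M (mass): kg
  r (distance): m  → to the power 2 in the denominator, contributes 1/m²

Multiplying the contributions: [m³/(kg·s²)] · [kg] · [1/m²]
Adding exponents of each base unit: m: 1, s: -2
SI base units of gravitational acceleration: m/s²

Answer: m/s²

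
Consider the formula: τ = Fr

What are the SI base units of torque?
Units of each symbol in τ = Fr:
  F (force): kg·m/s²
  r (lever arm): m

Multiplying the contributions: [kg·m/s²] · [m]
Adding exponents of each base unit: kg: 1, m: 2, s: -2
SI base units of torque: kg·m²/s²

Answer: kg·m²/s²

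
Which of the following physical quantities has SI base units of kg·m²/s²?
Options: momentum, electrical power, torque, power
Checking the SI base units of each option:
  momentum (p = mv): kg·m/s  ✗
  electrical power (P = IV): kg·m²/s³  ✗
  torque (τ = Fr): kg·m²/s²  ✓ matches
  power (P = W/t): kg·m²/s³  ✗

Only torque has units kg·m²/s².

Answer: torque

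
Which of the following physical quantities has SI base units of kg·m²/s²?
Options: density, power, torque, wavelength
Checking the SI base units of each option:
  density (ρ = m/V): kg/m³  ✗
  power (P = W/t): kg·m²/s³  ✗
  torque (τ = Fr): kg·m²/s²  ✓ matches
  wavelength (λ = v/f): m  ✗

Only torque has units kg·m²/s².

Answer: torque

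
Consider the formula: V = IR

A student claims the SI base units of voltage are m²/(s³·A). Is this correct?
Units of each symbol in V = IR:
  I (current): A
  R (resistance, in ohms): kg·m²/(s³·A²)

Multiplying the contributions: [A] · [kg·m²/(s³·A²)]
Adding exponents of each base unit: kg: 1, m: 2, s: -3, A: -1
SI base units of voltage: kg·m²/(s³·A)

The claimed units m²/(s³·A) (exponents m: 2, s: -3, A: -1) do not match the derived units kg·m²/(s³·A) (exponents kg: 1, m: 2, s: -3, A: -1), so the claim is incorrect.

Answer: No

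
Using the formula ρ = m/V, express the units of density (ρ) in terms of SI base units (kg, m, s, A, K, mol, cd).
Units of each symbol in ρ = m/V:
  m (mass): kg
  V (volume): m³  → in the denominator, contributes 1/m³

Multiplying the contributions: [kg] · [1/m³]
Adding exponents of each base unit: kg: 1, m: -3
SI base units of density: kg/m³

Answer: kg/m³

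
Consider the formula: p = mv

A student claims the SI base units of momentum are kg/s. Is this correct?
Units of each symbol in p = mv:
  m (mass): kg
  v (velocity): m/s

Multiplying the contributions: [kg] · [m/s]
Adding exponents of each base unit: kg: 1, m: 1, s: -1
SI base units of momentum: kg·m/s

The claimed units kg/s (exponents kg: 1, s: -1) do not match the derived units kg·m/s (exponents kg: 1, m: 1, s: -1), so the claim is incorrect.

Answer: No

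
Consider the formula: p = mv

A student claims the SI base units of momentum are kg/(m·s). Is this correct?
Units of each symbol in p = mv:
  m (mass): kg
  v (velocity): m/s

Multiplying the contributions: [kg] · [m/s]
Adding exponents of each base unit: kg: 1, m: 1, s: -1
SI base units of momentum: kg·m/s

The claimed units kg/(m·s) (exponents kg: 1, m: -1, s: -1) do not match the derived units kg·m/s (exponents kg: 1, m: 1, s: -1), so the claim is incorrect.

Answer: No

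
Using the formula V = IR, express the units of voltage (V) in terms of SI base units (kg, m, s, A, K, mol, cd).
Units of each symbol in V = IR:
  I (current): A
  R (resistance, in ohms): kg·m²/(s³·A²)

Multiplying the contributions: [A] · [kg·m²/(s³·A²)]
Adding exponents of each base unit: kg: 1, m: 2, s: -3, A: -1
SI base units of voltage: kg·m²/(s³·A)

Answer: kg·m²/(s³·A)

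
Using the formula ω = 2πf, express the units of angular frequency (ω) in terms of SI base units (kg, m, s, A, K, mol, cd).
Units of each symbol in ω = 2πf:
  f (frequency): 1/s
  The factor 2π is dimensionless.

Multiplying the contributions: [1/s]
Adding exponents of each base unit: s: -1
SI base units of angular frequency: 1/s

Answer: 1/s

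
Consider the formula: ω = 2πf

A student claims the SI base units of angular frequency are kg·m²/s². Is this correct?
Units of each symbol in ω = 2πf:
  f (frequency): 1/s
  The factor 2π is dimensionless.

Multiplying the contributions: [1/s]
Adding exponents of each base unit: s: -1
SI base units of angular frequency: 1/s

The claimed units kg·m²/s² (exponents kg: 1, m: 2, s: -2) do not match the derived units 1/s (exponents s: -1), so the claim is incorrect.

Answer: No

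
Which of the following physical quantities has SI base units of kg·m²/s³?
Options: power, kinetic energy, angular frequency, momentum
Checking the SI base units of each option:
  power (P = W/t): kg·m²/s³  ✓ matches
  kinetic energy (E = ½mv²): kg·m²/s²  ✗
  angular frequency (ω = 2πf): 1/s  ✗
  momentum (p = mv): kg·m/s  ✗

Only power has units kg·m²/s³.

Answer: power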